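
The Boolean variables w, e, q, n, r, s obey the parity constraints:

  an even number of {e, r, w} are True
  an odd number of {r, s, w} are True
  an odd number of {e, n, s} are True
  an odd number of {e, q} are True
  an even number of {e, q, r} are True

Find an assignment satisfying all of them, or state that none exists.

w = True, e = False, q = True, n = False, r = True, s = True

{e, r, w}: 2 true → even ✓
{r, s, w}: 3 true → odd ✓
{e, n, s}: 1 true → odd ✓
{e, q}: 1 true → odd ✓
{e, q, r}: 2 true → even ✓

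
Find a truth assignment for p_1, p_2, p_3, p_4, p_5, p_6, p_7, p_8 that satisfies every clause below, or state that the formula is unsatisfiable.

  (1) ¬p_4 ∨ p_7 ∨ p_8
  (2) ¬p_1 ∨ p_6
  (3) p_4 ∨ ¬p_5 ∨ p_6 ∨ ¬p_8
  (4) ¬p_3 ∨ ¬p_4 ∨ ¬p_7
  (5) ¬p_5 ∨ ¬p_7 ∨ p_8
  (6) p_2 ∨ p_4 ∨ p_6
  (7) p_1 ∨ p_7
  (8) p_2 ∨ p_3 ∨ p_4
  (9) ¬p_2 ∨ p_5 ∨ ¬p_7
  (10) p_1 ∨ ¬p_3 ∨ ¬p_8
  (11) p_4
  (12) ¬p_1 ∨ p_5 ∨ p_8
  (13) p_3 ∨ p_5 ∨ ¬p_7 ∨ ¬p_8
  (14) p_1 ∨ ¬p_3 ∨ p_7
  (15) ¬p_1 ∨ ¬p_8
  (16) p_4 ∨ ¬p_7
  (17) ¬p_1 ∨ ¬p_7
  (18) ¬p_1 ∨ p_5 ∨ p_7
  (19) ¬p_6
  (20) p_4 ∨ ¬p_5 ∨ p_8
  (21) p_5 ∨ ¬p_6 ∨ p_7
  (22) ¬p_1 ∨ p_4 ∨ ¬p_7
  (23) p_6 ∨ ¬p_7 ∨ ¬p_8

p_1 = False, p_2 = False, p_3 = False, p_4 = True, p_5 = False, p_6 = False, p_7 = True, p_8 = False

Unit clause (p_4) forces p_4 = True.
Unit clause (¬p_6) forces p_6 = False.
In (¬p_1 ∨ p_6) only ¬p_1 is left, so p_1 = False.
In (p_1 ∨ p_7) only p_7 is left, so p_7 = True.
In (p_6 ∨ ¬p_7 ∨ ¬p_8) only ¬p_8 is left, so p_8 = False.
In (¬p_3 ∨ ¬p_4 ∨ ¬p_7) only ¬p_3 is left, so p_3 = False.
In (¬p_5 ∨ ¬p_7 ∨ p_8) only ¬p_5 is left, so p_5 = False.
In (¬p_2 ∨ p_5 ∨ ¬p_7) only ¬p_2 is left, so p_2 = False.
All clauses satisfied.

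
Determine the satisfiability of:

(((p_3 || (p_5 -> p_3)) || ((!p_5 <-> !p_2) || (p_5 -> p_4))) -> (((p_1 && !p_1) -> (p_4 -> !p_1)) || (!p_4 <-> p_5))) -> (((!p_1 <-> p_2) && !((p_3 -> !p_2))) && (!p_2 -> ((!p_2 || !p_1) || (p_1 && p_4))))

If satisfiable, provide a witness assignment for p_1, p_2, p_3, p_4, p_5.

p_1=F, p_2=T, p_3=T, p_4=F, p_5=F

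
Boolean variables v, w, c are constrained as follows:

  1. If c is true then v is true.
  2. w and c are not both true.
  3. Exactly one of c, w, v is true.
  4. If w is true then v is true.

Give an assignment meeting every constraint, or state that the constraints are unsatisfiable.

v = True, w = False, c = False

  (1) c=F ⇒ v: vacuous ✓
  (2) w=F, c=F — not both ✓
  (3) {c, w, v}: 1 true — exactly one ✓
  (4) w=F ⇒ v: vacuous ✓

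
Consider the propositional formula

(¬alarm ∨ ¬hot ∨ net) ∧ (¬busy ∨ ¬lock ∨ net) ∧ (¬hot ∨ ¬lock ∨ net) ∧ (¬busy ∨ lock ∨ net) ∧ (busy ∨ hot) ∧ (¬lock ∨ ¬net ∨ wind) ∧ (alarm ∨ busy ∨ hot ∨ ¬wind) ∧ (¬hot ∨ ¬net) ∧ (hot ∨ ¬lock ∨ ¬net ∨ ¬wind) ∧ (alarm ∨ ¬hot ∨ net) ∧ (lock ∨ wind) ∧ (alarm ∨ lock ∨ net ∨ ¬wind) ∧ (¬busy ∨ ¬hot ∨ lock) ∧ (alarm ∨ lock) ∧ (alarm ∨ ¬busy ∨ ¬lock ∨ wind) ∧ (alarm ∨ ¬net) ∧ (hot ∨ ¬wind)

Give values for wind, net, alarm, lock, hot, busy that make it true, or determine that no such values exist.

Unsatisfiable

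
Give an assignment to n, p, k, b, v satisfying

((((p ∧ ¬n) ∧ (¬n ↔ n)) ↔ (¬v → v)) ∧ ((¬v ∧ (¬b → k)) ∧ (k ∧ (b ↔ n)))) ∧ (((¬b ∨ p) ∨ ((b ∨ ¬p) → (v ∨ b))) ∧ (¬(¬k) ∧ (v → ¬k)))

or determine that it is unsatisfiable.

n=T, p=T, k=T, b=T, v=F

  (((p ∧ ¬n) ∧ (¬n ↔ n)) ↔ (¬v → v)) ∧ ((¬v ∧ (¬b → k)) ∧ (k ∧ (b ↔ n))) = True
    ((p ∧ ¬n) ∧ (¬n ↔ n)) ↔ (¬v → v) = True
      (p ∧ ¬n) ∧ (¬n ↔ n) = False
        p ∧ ¬n = False
          ¬n = False
        ¬n ↔ n = False
          ¬n = False
      ¬v → v = False
        ¬v = True
    (¬v ∧ (¬b → k)) ∧ (k ∧ (b ↔ n)) = True
      ¬v ∧ (¬b → k) = True
        ¬v = True
        ¬b → k = True
          ¬b = False
      k ∧ (b ↔ n) = True
        b ↔ n = True
  ((¬b ∨ p) ∨ ((b ∨ ¬p) → (v ∨ b))) ∧ (¬(¬k) ∧ (v → ¬k)) = True
    (¬b ∨ p) ∨ ((b ∨ ¬p) → (v ∨ b)) = True
      ¬b ∨ p = True
        ¬b = False
      (b ∨ ¬p) → (v ∨ b) = True
        b ∨ ¬p = True
          ¬p = False
        v ∨ b = True
    ¬(¬k) ∧ (v → ¬k) = True
      ¬(¬k) = True
        ¬k = False
      v → ¬k = True
        ¬k = False
Both conjuncts True, so the formula holds.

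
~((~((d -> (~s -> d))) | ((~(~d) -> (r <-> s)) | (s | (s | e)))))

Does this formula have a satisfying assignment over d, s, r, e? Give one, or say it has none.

d = True, s = False, r = True, e = False

  ~((~((d -> (~s -> d))) | ((~(~d) -> (r <-> s)) | (s | (s | e))))) = True
    ~((d -> (~s -> d))) | ((~(~d) -> (r <-> s)) | (s | (s | e))) = False
      ~((d -> (~s -> d))) = False
        d -> (~s -> d) = True
          ~s -> d = True
            ~s = True
      (~(~d) -> (r <-> s)) | (s | (s | e)) = False
        ~(~d) -> (r <-> s) = False
          ~(~d) = True
            ~d = False
          r <-> s = False
        s | (s | e) = False
          s | e = False
The formula evaluates to True.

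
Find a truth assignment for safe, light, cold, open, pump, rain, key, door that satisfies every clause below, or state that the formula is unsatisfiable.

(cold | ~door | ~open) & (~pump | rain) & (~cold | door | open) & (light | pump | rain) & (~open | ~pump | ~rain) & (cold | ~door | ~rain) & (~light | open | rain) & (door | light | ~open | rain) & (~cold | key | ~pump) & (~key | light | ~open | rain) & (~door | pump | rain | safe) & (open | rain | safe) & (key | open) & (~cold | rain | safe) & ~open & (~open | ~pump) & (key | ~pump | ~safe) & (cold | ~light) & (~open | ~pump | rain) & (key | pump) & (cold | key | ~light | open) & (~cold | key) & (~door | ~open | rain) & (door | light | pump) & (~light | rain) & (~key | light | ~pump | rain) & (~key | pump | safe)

safe=F, light=F, cold=T, open=F, pump=T, rain=T, key=T, door=T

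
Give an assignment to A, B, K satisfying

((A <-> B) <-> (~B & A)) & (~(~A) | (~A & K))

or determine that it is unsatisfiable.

A = False, B = True, K = True

  (A <-> B) <-> (~B & A) = True
    A <-> B = False
    ~B & A = False
      ~B = False
  ~(~A) | (~A & K) = True
    ~(~A) = False
      ~A = True
    ~A & K = True
      ~A = True
Both conjuncts True, so the formula holds.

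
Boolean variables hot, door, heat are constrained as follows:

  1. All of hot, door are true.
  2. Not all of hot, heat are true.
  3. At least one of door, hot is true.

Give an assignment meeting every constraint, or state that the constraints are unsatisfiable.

hot=T; door=T; heat=F

  (1) {hot, door}: all 2 true ✓
  (2) {hot, heat}: 1/2 true — not all ✓
  (3) {door, hot}: 2 true — at least one ✓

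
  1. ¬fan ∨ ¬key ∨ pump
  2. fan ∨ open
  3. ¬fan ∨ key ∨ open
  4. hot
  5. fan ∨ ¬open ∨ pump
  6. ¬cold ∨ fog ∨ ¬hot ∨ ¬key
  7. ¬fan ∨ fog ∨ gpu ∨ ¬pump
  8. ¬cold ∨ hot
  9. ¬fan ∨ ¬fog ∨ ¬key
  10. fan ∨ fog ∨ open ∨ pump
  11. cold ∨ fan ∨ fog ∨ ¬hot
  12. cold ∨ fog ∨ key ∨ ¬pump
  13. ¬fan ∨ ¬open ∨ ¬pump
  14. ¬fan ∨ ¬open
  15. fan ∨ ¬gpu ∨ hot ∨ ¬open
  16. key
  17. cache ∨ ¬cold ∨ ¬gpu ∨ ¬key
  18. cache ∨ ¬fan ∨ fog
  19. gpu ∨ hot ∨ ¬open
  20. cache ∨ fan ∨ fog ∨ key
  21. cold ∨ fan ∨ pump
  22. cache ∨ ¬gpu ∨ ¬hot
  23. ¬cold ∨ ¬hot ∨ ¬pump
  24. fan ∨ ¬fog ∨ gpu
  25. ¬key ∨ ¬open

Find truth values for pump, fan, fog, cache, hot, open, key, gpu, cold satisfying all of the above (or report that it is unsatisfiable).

Unit clause (hot) forces hot = True.
Unit clause (key) forces key = True.
In (¬key ∨ ¬open) only ¬open is left, so open = False.
In (fan ∨ open) only fan is left, so fan = True.
In (¬fan ∨ ¬fog ∨ ¬key) only ¬fog is left, so fog = False.
In (cache ∨ ¬fan ∨ fog) only cache is left, so cache = True.
In (¬fan ∨ ¬key ∨ pump) only pump is left, so pump = True.
In (¬cold ∨ fog ∨ ¬hot ∨ ¬key) only ¬cold is left, so cold = False.
In (¬fan ∨ fog ∨ gpu ∨ ¬pump) only gpu is left, so gpu = True.
All clauses satisfied.

pump = True, fan = True, fog = False, cache = True, hot = True, open = False, key = True, gpu = True, cold = False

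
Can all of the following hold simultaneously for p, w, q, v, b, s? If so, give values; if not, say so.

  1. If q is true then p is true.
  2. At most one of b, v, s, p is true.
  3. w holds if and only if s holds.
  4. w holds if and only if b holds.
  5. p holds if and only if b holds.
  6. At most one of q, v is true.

p = False; w = False; q = False; v = True; b = False; s = False

  (1) q=F ⇒ p: vacuous ✓
  (2) {b, v, s, p}: 1 true — at most one ✓
  (3) w=F, s=F — same ✓
  (4) w=F, b=F — same ✓
  (5) p=F, b=F — same ✓
  (6) {q, v}: 1 true — at most one ✓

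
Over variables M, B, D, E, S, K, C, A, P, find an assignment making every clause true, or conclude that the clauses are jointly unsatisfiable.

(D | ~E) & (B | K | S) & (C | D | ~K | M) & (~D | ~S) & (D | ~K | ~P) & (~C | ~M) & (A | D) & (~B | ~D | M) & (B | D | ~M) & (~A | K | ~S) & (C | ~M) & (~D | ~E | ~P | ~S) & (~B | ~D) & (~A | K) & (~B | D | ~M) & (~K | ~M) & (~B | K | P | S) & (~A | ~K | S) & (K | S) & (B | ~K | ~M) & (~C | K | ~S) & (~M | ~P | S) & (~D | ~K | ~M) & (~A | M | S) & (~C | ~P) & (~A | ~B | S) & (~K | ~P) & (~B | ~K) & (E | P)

Set M = False.
Try B = True:
  (~B | ~D | M) forces D = False.
  (D | ~E) forces E = False.
  (A | D) forces A = True.
  (~A | K) forces K = True.
  clause (~B | ~K) is falsified — backtrack.
So B = False.
Set D = True.
  then (~D | ~S) forces S = False.
  then (K | S) forces K = True.
  then (~A | M | S) forces A = False.
  then (~K | ~P) forces P = False.
  then (E | P) forces E = True.
Set C = False.
All clauses satisfied.

M=F; B=F; D=T; E=T; S=F; K=T; C=F; A=F; P=F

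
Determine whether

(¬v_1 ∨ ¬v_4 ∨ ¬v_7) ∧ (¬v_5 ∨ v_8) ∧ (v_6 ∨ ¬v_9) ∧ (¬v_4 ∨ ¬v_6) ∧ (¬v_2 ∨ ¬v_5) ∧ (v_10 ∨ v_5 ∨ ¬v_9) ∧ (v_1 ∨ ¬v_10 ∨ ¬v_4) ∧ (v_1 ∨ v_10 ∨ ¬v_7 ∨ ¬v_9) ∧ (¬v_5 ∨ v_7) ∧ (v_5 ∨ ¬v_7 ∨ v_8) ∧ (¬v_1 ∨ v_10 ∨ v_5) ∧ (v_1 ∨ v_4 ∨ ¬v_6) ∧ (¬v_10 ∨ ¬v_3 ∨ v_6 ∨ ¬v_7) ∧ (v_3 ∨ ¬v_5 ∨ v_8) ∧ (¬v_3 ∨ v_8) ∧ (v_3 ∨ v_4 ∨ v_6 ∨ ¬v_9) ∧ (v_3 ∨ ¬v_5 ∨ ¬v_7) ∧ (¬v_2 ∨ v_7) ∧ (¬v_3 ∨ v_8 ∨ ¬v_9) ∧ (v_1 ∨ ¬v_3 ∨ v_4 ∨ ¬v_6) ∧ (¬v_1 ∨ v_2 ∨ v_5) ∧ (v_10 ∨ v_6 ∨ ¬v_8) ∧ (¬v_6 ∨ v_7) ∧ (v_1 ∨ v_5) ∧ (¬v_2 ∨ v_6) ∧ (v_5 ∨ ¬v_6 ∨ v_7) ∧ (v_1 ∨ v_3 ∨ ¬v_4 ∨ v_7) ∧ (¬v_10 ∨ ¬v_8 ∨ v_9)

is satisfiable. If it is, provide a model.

Set v_1 = True.
Set v_2 = False.
  then (¬v_1 ∨ v_2 ∨ v_5) forces v_5 = True.
  then (¬v_5 ∨ v_8) forces v_8 = True.
  then (¬v_5 ∨ v_7) forces v_7 = True.
  then (v_3 ∨ ¬v_5 ∨ ¬v_7) forces v_3 = True.
  then (¬v_1 ∨ ¬v_4 ∨ ¬v_7) forces v_4 = False.
Try v_6 = False:
  (v_6 ∨ ¬v_9) forces v_9 = False.
  (¬v_10 ∨ ¬v_3 ∨ v_6 ∨ ¬v_7) forces v_10 = False.
  clause (v_10 ∨ v_6 ∨ ¬v_8) is falsified — backtrack.
So v_6 = True.
Set v_9 = True.
Set v_10 = True.
All clauses satisfied.

v_1 = True, v_2 = False, v_3 = True, v_4 = False, v_5 = True, v_6 = True, v_7 = True, v_8 = True, v_9 = True, v_10 = True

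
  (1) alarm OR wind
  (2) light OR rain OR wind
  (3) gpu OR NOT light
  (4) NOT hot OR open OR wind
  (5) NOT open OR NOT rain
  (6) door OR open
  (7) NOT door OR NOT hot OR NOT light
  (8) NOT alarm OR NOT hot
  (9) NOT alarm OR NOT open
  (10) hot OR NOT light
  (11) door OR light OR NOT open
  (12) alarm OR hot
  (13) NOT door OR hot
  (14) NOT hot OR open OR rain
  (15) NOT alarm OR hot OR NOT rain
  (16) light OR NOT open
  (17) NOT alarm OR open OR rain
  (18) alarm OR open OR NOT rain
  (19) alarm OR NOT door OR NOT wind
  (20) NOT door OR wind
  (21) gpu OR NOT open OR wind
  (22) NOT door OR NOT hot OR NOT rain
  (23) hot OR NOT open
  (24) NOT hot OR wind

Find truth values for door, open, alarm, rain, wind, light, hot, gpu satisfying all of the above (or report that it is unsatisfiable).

door = False, open = True, alarm = False, rain = False, wind = True, light = True, hot = True, gpu = True

Set door = False.
  then (door OR open) forces open = True.
  then (NOT alarm OR NOT open) forces alarm = False.
  then (door OR light OR NOT open) forces light = True.
  then (alarm OR hot) forces hot = True.
  then (NOT hot OR wind) forces wind = True.
  then (gpu OR NOT light) forces gpu = True.
  then (NOT open OR NOT rain) forces rain = False.
All clauses satisfied.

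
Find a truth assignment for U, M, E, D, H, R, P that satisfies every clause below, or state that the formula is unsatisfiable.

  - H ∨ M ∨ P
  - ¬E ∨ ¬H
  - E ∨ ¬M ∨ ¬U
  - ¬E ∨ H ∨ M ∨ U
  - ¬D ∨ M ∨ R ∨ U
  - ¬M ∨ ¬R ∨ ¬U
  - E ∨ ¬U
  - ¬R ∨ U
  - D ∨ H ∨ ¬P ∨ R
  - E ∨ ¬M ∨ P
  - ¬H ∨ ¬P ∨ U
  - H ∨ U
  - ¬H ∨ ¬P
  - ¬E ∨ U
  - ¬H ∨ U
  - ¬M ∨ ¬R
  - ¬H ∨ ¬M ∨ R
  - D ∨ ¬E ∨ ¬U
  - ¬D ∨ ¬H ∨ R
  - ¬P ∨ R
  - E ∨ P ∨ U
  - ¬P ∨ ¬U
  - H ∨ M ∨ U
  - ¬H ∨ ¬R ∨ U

U=T, M=T, E=T, D=T, H=F, R=F, P=F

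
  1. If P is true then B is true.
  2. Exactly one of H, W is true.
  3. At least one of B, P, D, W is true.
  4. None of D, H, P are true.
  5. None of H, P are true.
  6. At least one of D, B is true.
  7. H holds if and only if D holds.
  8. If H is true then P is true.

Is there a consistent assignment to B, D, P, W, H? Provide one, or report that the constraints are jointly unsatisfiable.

B = True; D = False; P = False; W = True; H = False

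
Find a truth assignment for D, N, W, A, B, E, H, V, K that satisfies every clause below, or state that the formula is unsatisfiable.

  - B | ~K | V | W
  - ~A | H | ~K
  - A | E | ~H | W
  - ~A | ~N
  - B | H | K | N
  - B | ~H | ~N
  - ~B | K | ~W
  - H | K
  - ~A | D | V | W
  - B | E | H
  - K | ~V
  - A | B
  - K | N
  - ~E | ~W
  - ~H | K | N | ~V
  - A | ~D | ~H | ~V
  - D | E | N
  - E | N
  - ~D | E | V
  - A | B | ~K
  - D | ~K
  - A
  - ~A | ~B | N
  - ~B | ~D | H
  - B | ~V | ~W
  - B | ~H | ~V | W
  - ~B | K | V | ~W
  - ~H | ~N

No satisfying assignment exists.

Case A = True:
  (~A | ~N) forces N = False.
  (K | N) forces K = True.
  (~A | H | ~K) forces H = True.
  (E | N) forces E = True.
  (~E | ~W) forces W = False.
  (D | ~K) forces D = True.
  (~A | ~B | N) forces B = False.
  (B | ~K | V | W) forces V = True.
  Clause (B | ~H | ~V | W) is falsified — contradiction.
Case A = False:
  Clause (A) is falsified — contradiction.
Both cases fail, so the formula is unsatisfiable.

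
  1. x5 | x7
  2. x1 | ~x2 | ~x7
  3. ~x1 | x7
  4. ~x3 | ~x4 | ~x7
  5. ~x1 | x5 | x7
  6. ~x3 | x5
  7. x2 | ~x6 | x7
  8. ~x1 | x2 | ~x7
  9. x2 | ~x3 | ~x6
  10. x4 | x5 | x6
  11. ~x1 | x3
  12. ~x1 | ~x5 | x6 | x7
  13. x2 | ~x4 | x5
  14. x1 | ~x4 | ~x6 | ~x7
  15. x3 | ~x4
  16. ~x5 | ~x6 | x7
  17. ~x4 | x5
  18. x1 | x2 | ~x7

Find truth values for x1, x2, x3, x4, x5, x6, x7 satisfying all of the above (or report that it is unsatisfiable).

x1=F, x2=T, x3=T, x4=F, x5=T, x6=F, x7=F

Set x1 = False.
Set x2 = True.
  then (x1 | ~x2 | ~x7) forces x7 = False.
  then (x5 | x7) forces x5 = True.
  then (~x5 | ~x6 | x7) forces x6 = False.
Set x3 = True.
Set x4 = False.
All clauses satisfied.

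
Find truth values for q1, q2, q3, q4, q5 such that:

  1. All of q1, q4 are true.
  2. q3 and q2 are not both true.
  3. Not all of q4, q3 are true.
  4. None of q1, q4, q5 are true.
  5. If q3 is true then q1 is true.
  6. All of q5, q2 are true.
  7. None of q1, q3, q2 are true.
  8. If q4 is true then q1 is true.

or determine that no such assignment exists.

Case q1 = True:
  Constraint (4) is violated (q1=T) — contradiction.
Case q1 = False:
  Constraint (1) is violated (q1=F) — contradiction.
Both cases fail — unsatisfiable.

The formula is unsatisfiable.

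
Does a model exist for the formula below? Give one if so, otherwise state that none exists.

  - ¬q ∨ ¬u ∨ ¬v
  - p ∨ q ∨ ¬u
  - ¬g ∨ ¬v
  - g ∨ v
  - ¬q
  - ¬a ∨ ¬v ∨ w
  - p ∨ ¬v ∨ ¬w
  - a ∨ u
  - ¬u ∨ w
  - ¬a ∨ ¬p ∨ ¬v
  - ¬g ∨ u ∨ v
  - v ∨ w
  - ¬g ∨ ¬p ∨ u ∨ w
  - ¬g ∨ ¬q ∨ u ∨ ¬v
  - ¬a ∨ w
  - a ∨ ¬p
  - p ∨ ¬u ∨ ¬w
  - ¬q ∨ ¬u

v = False, a = True, w = True, u = True, q = False, p = True, g = True

Unit clause (¬q) forces q = False.
Set v = False.
  then (g ∨ v) forces g = True.
  then (¬g ∨ u ∨ v) forces u = True.
  then (v ∨ w) forces w = True.
  then (p ∨ ¬u ∨ ¬w) forces p = True.
  then (a ∨ ¬p) forces a = True.
All clauses satisfied.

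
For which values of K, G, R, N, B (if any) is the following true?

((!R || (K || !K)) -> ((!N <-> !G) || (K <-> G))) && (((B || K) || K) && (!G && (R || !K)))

K = False; G = False; R = True; N = False; B = True

  (!R || (K || !K)) -> ((!N <-> !G) || (K <-> G)) = True
    !R || (K || !K) = True
      !R = False
      K || !K = True
        !K = True
    (!N <-> !G) || (K <-> G) = True
      !N <-> !G = True
        !N = True
        !G = True
      K <-> G = True
  ((B || K) || K) && (!G && (R || !K)) = True
    (B || K) || K = True
      B || K = True
    !G && (R || !K) = True
      !G = True
      R || !K = True
        !K = True
Both conjuncts True, so the formula holds.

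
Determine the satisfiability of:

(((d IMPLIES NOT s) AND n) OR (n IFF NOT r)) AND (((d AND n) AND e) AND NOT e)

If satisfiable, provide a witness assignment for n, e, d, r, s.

Unsatisfiable

Case e = True: the conjunct NOT e is False.
Case e = False: the conjunct e is False.
Both cases fail — unsatisfiable.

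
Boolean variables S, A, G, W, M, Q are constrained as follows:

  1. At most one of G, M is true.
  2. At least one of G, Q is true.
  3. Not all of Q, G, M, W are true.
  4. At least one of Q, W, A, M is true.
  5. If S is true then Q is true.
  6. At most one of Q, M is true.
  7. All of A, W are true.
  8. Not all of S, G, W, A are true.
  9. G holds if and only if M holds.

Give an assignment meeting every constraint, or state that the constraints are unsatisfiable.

S=F, A=T, G=F, W=T, M=F, Q=T

  (1) {G, M}: 0 true — at most one ✓
  (2) {G, Q}: 1 true — at least one ✓
  (3) {Q, G, M, W}: 2/4 true — not all ✓
  (4) {Q, W, A, M}: 3 true — at least one ✓
  (5) S=F ⇒ Q: vacuous ✓
  (6) {Q, M}: 1 true — at most one ✓
  (7) {A, W}: all 2 true ✓
  (8) {S, G, W, A}: 2/4 true — not all ✓
  (9) G=F, M=F — same ✓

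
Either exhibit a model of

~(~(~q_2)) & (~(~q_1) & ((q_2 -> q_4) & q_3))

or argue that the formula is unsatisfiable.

q_1: True, q_2: False, q_3: True, q_4: False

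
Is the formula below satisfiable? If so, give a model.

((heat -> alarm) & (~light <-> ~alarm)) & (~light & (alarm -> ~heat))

light: False, alarm: False, heat: False

  (heat -> alarm) & (~light <-> ~alarm) = True
    heat -> alarm = True
    ~light <-> ~alarm = True
      ~light = True
      ~alarm = True
  ~light & (alarm -> ~heat) = True
    ~light = True
    alarm -> ~heat = True
      ~heat = True
Both conjuncts True, so the formula holds.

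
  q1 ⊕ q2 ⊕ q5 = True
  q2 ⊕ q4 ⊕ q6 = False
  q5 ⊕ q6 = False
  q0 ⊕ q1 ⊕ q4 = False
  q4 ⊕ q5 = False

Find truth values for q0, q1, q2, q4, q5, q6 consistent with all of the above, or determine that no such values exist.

q0=T, q1=F, q2=F, q4=T, q5=T, q6=T

q1 ⊕ q2 ⊕ q5 = F ⊕ F ⊕ T = True ✓
q2 ⊕ q4 ⊕ q6 = F ⊕ T ⊕ T = False ✓
q5 ⊕ q6 = T ⊕ T = False ✓
q0 ⊕ q1 ⊕ q4 = T ⊕ F ⊕ T = False ✓
q4 ⊕ q5 = T ⊕ T = False ✓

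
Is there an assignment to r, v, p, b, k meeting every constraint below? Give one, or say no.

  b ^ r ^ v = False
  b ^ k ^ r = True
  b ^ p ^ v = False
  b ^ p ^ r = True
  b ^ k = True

r: False; v: True; p: False; b: True; k: False

b ^ r ^ v = T ^ F ^ T = False ✓
b ^ k ^ r = T ^ F ^ F = True ✓
b ^ p ^ v = T ^ F ^ T = False ✓
b ^ p ^ r = T ^ F ^ F = True ✓
b ^ k = T ^ F = True ✓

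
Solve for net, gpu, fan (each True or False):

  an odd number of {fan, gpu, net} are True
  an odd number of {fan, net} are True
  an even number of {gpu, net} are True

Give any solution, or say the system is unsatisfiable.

net: False, gpu: False, fan: True

{fan, gpu, net}: 1 true → odd ✓
{fan, net}: 1 true → odd ✓
{gpu, net}: 0 true → even ✓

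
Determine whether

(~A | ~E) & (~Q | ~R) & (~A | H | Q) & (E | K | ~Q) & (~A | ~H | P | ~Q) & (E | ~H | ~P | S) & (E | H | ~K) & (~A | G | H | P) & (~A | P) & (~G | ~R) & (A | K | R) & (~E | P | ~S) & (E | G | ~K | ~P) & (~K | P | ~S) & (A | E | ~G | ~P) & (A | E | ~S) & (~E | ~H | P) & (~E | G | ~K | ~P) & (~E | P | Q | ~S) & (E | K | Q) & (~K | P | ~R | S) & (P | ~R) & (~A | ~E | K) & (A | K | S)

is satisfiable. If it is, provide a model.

Set K = True.
Set P = True.
Set S = False.
Try A = True:
  (~A | ~E) forces E = False.
  (E | ~H | ~P | S) forces H = False.
  clause (E | H | ~K) is falsified — backtrack.
So A = False.
Set H = False.
  then (E | H | ~K) forces E = True.
  then (~E | G | ~K | ~P) forces G = True.
  then (~G | ~R) forces R = False.
Set Q = False.
All clauses satisfied.

K = True, P = True, S = False, A = False, H = False, E = True, G = True, R = False, Q = False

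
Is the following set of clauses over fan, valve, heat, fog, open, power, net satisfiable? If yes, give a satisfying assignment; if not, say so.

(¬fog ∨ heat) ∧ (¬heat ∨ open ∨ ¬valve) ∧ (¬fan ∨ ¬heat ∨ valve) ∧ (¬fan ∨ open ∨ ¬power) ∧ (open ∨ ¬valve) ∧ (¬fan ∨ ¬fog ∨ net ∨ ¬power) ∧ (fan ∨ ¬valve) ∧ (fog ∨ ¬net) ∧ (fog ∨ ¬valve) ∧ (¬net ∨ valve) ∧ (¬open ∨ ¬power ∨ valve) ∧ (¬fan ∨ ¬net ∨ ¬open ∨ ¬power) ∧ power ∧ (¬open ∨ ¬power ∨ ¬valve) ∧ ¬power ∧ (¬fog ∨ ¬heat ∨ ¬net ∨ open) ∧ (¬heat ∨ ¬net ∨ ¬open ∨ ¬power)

UNSATISFIABLE

Case power = True:
  Clause (¬power) is falsified — contradiction.
Case power = False:
  Clause (power) is falsified — contradiction.
Both cases fail, so the formula is unsatisfiable.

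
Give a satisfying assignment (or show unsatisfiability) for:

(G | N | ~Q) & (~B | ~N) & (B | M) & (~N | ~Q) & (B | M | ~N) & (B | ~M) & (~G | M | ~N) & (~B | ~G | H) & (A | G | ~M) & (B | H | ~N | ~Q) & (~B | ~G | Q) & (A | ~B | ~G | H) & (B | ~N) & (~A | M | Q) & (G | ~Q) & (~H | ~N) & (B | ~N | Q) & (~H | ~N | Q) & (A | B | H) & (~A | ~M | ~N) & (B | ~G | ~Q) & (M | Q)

Set Q = True.
  then (~N | ~Q) forces N = False.
  then (G | ~Q) forces G = True.
  then (B | ~G | ~Q) forces B = True.
  then (~B | ~G | H) forces H = True.
Set A = False.
Set M = False.
All clauses satisfied.

Q: True, N: False, G: True, B: True, A: False, H: True, M: False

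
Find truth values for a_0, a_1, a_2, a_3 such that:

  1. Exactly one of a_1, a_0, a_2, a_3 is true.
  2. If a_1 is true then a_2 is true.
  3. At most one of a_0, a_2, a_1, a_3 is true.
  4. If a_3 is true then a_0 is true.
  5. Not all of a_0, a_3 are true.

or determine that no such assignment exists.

a_0: True, a_1: False, a_2: False, a_3: False

  (1) {a_1, a_0, a_2, a_3}: 1 true — exactly one ✓
  (2) a_1=F ⇒ a_2: vacuous ✓
  (3) {a_0, a_2, a_1, a_3}: 1 true — at most one ✓
  (4) a_3=F ⇒ a_0: vacuous ✓
  (5) {a_0, a_3}: 1/2 true — not all ✓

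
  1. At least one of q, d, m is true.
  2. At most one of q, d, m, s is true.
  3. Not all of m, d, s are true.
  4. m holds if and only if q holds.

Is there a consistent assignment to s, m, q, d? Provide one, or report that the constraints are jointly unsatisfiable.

s=F, m=F, q=F, d=T

  (1) {q, d, m}: 1 true — at least one ✓
  (2) {q, d, m, s}: 1 true — at most one ✓
  (3) {m, d, s}: 1/3 true — not all ✓
  (4) m=F, q=F — same ✓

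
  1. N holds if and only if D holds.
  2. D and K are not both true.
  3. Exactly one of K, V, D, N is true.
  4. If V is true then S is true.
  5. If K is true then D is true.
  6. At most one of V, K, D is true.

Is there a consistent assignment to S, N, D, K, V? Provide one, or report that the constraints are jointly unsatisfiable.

S = True; N = False; D = False; K = False; V = True

  (1) N=F, D=F — same ✓
  (2) D=F, K=F — not both ✓
  (3) {K, V, D, N}: 1 true — exactly one ✓
  (4) V=T ⇒ S: T ✓
  (5) K=F ⇒ D: vacuous ✓
  (6) {V, K, D}: 1 true — at most one ✓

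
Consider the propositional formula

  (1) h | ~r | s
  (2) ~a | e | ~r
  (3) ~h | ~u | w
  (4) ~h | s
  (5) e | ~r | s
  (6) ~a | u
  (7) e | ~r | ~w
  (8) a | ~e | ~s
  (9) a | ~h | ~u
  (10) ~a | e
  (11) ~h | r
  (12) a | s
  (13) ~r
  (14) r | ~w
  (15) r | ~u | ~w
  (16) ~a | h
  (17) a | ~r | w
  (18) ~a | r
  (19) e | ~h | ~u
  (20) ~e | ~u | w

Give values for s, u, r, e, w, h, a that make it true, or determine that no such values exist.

s: True; u: False; r: False; e: False; w: False; h: False; a: False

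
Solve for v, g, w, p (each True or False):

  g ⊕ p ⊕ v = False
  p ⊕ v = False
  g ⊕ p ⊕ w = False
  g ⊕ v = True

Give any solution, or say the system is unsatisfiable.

v=T, g=F, w=T, p=T

g ⊕ p ⊕ v = F ⊕ T ⊕ T = False ✓
p ⊕ v = T ⊕ T = False ✓
g ⊕ p ⊕ w = F ⊕ T ⊕ T = False ✓
g ⊕ v = F ⊕ T = True ✓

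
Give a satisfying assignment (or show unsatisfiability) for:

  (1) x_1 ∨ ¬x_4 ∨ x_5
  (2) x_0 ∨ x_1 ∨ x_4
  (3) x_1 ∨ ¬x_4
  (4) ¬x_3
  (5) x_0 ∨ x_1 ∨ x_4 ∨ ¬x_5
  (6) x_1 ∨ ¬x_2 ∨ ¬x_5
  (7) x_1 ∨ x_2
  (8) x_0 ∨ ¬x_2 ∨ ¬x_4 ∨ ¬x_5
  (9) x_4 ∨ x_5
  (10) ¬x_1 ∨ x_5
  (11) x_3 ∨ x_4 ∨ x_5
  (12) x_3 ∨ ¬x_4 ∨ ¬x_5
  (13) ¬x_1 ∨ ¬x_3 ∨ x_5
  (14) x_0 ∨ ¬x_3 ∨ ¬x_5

x_0 = True, x_1 = True, x_2 = False, x_3 = False, x_4 = False, x_5 = True

Unit clause (¬x_3) forces x_3 = False.
Set x_0 = True.
Try x_1 = False:
  (x_1 ∨ ¬x_4) forces x_4 = False.
  (x_1 ∨ x_2) forces x_2 = True.
  (x_1 ∨ ¬x_2 ∨ ¬x_5) forces x_5 = False.
  clause (x_4 ∨ x_5) is falsified — backtrack.
So x_1 = True.
  then (¬x_1 ∨ x_5) forces x_5 = True.
  then (x_3 ∨ ¬x_4 ∨ ¬x_5) forces x_4 = False.
Set x_2 = False.
All clauses satisfied.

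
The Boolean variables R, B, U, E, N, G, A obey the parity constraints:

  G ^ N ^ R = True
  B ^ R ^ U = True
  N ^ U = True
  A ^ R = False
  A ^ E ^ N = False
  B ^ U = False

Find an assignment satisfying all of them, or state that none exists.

R = True; B = True; U = True; E = True; N = False; G = False; A = True

G ^ N ^ R = F ^ F ^ T = True ✓
B ^ R ^ U = T ^ T ^ T = True ✓
N ^ U = F ^ T = True ✓
A ^ R = T ^ T = False ✓
A ^ E ^ N = T ^ T ^ F = False ✓
B ^ U = T ^ T = False ✓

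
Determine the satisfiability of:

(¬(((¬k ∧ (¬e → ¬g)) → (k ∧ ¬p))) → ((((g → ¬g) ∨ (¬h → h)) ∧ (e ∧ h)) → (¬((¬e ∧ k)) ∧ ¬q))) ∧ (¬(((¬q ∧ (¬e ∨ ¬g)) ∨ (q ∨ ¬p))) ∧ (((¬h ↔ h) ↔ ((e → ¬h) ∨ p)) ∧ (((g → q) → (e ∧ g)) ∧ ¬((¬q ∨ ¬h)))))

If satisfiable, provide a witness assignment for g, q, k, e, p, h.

The formula is unsatisfiable.

Case q = True: the conjunct ¬(((¬q ∧ (¬e ∨ ¬g)) ∨ (q ∨ ¬p))) becomes ¬((False ∨ True)) = False.
Case q = False: the conjunct ¬((¬q ∨ ¬h)) becomes ¬((True ∨ ¬h)) = False.
Both cases fail — unsatisfiable.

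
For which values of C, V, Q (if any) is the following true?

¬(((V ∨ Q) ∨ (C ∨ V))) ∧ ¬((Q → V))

Case Q = True: the conjunct ¬(((V ∨ Q) ∨ (C ∨ V))) becomes ¬((True ∨ (C ∨ V))) = False.
Case Q = False: the conjunct ¬((Q → V)) becomes ¬((False → V)) = False.
Both cases fail — unsatisfiable.

The formula is unsatisfiable.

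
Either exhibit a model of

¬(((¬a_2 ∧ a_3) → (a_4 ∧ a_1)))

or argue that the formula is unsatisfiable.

a_1: True, a_2: False, a_3: True, a_4: False

  ¬(((¬a_2 ∧ a_3) → (a_4 ∧ a_1))) = True
    (¬a_2 ∧ a_3) → (a_4 ∧ a_1) = False
      ¬a_2 ∧ a_3 = True
        ¬a_2 = True
      a_4 ∧ a_1 = False
The formula evaluates to True.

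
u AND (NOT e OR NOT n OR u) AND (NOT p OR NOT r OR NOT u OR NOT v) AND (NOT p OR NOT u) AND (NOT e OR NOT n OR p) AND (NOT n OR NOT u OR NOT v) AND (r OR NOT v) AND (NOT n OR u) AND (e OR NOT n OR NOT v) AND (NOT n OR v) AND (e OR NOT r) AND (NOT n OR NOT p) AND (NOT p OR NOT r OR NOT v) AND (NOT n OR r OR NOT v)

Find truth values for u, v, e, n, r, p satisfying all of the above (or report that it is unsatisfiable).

u=T, v=F, e=F, n=F, r=F, p=F

Unit clause (u) forces u = True.
In (NOT p OR NOT u) only NOT p is left, so p = False.
Set v = False.
  then (NOT n OR v) forces n = False.
Set e = False.
  then (e OR NOT r) forces r = False.
All clauses satisfied.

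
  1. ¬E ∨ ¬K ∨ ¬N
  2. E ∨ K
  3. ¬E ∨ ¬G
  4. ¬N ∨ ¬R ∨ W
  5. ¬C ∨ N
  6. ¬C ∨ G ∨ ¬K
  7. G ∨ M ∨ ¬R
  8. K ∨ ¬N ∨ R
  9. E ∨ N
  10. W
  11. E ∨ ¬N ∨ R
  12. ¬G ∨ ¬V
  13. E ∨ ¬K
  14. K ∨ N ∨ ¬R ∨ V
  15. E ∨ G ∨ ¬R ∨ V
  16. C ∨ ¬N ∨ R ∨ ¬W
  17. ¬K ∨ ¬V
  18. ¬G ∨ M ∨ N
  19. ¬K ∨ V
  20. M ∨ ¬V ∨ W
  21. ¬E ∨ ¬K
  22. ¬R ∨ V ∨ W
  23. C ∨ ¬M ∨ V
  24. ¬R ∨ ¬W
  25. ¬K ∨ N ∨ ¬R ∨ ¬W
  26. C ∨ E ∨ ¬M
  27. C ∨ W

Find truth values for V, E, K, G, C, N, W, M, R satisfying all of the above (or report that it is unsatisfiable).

V=T, E=T, K=F, G=F, C=F, N=F, W=T, M=T, R=F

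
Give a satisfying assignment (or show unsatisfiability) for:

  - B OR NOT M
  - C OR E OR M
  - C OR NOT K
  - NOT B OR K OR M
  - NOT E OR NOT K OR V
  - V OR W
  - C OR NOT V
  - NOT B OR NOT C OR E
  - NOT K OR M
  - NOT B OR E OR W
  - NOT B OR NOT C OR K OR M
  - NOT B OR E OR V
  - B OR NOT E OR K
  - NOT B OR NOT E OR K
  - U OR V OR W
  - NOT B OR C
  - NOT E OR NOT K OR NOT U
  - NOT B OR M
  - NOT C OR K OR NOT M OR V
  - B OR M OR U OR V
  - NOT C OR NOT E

M = False, K = False, E = False, C = True, U = False, W = False, V = True, B = False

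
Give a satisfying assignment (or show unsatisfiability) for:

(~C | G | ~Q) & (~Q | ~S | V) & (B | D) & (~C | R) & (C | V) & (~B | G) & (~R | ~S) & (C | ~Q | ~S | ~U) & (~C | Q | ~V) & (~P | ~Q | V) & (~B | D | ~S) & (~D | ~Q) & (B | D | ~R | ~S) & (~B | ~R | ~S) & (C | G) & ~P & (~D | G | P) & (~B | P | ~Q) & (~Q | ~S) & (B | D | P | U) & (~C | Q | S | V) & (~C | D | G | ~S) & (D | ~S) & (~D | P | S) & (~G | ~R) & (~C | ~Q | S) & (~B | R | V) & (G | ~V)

S = False, P = False, C = False, R = False, U = True, D = False, V = True, B = True, G = True, Q = False

Unit clause (~P) forces P = False.
Set S = False.
  then (~D | P | S) forces D = False.
  then (B | D) forces B = True.
  then (~B | G) forces G = True.
  then (~B | P | ~Q) forces Q = False.
  then (~G | ~R) forces R = False.
  then (~B | R | V) forces V = True.
  then (~C | R) forces C = False.
Set U = True.
All clauses satisfied.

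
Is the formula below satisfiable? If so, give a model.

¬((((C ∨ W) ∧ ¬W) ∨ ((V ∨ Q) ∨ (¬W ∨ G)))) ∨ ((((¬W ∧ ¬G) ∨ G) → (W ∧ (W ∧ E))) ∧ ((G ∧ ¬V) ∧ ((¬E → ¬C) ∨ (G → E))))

V=F, C=F, E=T, W=T, G=T, Q=T

  ¬((((C ∨ W) ∧ ¬W) ∨ ((V ∨ Q) ∨ (¬W ∨ G)))) ∨ ((((¬W ∧ ¬G) ∨ G) → (W ∧ (W ∧ E))) ∧ ((G ∧ ¬V) ∧ ((¬E → ¬C) ∨ (G → E)))) = True
    ¬((((C ∨ W) ∧ ¬W) ∨ ((V ∨ Q) ∨ (¬W ∨ G)))) = False
      ((C ∨ W) ∧ ¬W) ∨ ((V ∨ Q) ∨ (¬W ∨ G)) = True
        (C ∨ W) ∧ ¬W = False
          C ∨ W = True
          ¬W = False
        (V ∨ Q) ∨ (¬W ∨ G) = True
          V ∨ Q = True
          ¬W ∨ G = True
            ¬W = False
    (((¬W ∧ ¬G) ∨ G) → (W ∧ (W ∧ E))) ∧ ((G ∧ ¬V) ∧ ((¬E → ¬C) ∨ (G → E))) = True
      ((¬W ∧ ¬G) ∨ G) → (W ∧ (W ∧ E)) = True
        (¬W ∧ ¬G) ∨ G = True
          ¬W ∧ ¬G = False
            ¬W = False
            ¬G = False
        W ∧ (W ∧ E) = True
          W ∧ E = True
      (G ∧ ¬V) ∧ ((¬E → ¬C) ∨ (G → E)) = True
        G ∧ ¬V = True
          ¬V = True
        (¬E → ¬C) ∨ (G → E) = True
          ¬E → ¬C = True
            ¬E = False
            ¬C = True
          G → E = True
The formula evaluates to True.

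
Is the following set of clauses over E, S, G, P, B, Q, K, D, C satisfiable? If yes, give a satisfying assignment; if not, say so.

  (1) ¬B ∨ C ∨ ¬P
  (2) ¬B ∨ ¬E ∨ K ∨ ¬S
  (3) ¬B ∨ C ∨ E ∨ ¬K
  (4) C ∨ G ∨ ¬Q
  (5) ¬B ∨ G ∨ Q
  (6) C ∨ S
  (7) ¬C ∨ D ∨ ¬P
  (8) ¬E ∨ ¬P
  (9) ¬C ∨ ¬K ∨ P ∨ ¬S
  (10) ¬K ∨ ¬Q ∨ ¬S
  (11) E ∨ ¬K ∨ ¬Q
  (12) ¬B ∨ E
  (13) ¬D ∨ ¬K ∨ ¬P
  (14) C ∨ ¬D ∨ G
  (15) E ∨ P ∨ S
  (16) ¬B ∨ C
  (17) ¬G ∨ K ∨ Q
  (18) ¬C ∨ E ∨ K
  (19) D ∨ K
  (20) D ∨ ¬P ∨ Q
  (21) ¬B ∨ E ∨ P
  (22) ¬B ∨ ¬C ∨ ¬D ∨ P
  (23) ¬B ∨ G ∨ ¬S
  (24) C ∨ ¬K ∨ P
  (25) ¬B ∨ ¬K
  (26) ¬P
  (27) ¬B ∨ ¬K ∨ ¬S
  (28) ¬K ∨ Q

E=T; S=F; G=F; P=F; B=F; Q=T; K=F; D=T; C=T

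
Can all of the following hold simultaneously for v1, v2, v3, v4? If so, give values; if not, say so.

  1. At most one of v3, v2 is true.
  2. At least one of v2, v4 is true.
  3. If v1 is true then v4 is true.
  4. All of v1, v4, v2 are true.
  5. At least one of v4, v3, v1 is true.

v1 = True, v2 = True, v3 = False, v4 = True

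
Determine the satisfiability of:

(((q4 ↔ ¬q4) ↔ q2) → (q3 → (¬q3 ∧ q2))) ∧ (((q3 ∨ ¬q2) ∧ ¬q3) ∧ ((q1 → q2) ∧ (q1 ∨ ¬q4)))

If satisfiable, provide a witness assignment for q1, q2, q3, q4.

q1 = False, q2 = False, q3 = False, q4 = False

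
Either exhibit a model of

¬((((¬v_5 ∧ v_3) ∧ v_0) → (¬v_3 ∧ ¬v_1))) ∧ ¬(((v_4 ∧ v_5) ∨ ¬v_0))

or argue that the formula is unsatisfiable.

v_0 = True, v_1 = True, v_3 = True, v_4 = False, v_5 = False

  ¬((((¬v_5 ∧ v_3) ∧ v_0) → (¬v_3 ∧ ¬v_1))) = True
    ((¬v_5 ∧ v_3) ∧ v_0) → (¬v_3 ∧ ¬v_1) = False
      (¬v_5 ∧ v_3) ∧ v_0 = True
        ¬v_5 ∧ v_3 = True
          ¬v_5 = True
      ¬v_3 ∧ ¬v_1 = False
        ¬v_3 = False
        ¬v_1 = False
  ¬(((v_4 ∧ v_5) ∨ ¬v_0)) = True
    (v_4 ∧ v_5) ∨ ¬v_0 = False
      v_4 ∧ v_5 = False
      ¬v_0 = False
Both conjuncts True, so the formula holds.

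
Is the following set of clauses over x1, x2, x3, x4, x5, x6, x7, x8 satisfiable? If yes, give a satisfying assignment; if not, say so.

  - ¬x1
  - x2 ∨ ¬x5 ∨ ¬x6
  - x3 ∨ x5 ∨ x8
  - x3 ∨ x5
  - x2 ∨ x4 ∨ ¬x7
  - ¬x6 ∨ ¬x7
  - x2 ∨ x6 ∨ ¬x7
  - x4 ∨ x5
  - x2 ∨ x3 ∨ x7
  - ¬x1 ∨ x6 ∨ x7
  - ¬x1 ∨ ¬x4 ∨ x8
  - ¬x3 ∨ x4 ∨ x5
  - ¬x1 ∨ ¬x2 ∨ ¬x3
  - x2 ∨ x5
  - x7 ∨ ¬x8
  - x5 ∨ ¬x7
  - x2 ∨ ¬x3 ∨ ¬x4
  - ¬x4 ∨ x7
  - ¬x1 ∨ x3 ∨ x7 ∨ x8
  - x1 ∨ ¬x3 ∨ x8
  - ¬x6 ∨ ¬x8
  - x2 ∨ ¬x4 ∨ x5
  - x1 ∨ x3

x1: False, x2: True, x3: True, x4: True, x5: True, x6: False, x7: True, x8: True

Unit clause (¬x1) forces x1 = False.
In (x1 ∨ x3) only x3 is left, so x3 = True.
In (x1 ∨ ¬x3 ∨ x8) only x8 is left, so x8 = True.
In (¬x6 ∨ ¬x8) only ¬x6 is left, so x6 = False.
In (x7 ∨ ¬x8) only x7 is left, so x7 = True.
In (x5 ∨ ¬x7) only x5 is left, so x5 = True.
In (x2 ∨ x6 ∨ ¬x7) only x2 is left, so x2 = True.
Set x4 = True.
All clauses satisfied.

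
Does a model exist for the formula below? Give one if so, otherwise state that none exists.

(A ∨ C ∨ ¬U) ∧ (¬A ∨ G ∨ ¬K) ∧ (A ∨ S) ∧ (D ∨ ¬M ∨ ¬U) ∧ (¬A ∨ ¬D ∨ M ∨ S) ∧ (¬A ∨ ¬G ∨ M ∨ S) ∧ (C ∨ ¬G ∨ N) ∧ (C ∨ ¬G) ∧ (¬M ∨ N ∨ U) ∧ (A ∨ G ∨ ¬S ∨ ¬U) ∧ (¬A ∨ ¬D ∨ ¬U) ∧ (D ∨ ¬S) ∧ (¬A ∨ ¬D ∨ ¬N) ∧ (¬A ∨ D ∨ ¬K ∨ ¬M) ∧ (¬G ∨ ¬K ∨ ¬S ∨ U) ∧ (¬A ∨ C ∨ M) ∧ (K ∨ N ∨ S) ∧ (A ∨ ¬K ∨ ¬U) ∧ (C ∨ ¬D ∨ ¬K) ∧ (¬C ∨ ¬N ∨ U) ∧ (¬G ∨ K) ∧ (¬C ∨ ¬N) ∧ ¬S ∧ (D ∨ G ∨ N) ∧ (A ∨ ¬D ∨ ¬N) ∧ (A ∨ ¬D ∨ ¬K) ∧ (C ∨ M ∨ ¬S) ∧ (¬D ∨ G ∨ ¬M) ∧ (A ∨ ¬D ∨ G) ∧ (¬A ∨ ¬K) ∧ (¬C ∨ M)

Unit clause (¬S) forces S = False.
In (A ∨ S) only A is left, so A = True.
In (¬A ∨ ¬K) only ¬K is left, so K = False.
In (K ∨ N ∨ S) only N is left, so N = True.
In (¬G ∨ K) only ¬G is left, so G = False.
In (¬C ∨ ¬N) only ¬C is left, so C = False.
In (¬A ∨ ¬D ∨ ¬N) only ¬D is left, so D = False.
In (¬A ∨ C ∨ M) only M is left, so M = True.
In (D ∨ ¬M ∨ ¬U) only ¬U is left, so U = False.
All clauses satisfied.

D = False; C = False; N = True; M = True; S = False; A = True; U = False; G = False; K = False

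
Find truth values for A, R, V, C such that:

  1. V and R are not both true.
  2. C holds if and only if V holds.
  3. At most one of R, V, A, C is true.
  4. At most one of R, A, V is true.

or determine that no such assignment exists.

A = False, R = False, V = False, C = False

  (1) V=F, R=F — not both ✓
  (2) C=F, V=F — same ✓
  (3) {R, V, A, C}: 0 true — at most one ✓
  (4) {R, A, V}: 0 true — at most one ✓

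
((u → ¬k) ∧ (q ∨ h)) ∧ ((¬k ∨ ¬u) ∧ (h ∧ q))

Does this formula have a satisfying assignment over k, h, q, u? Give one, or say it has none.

k = False; h = True; q = True; u = False

  (u → ¬k) ∧ (q ∨ h) = True
    u → ¬k = True
      ¬k = True
    q ∨ h = True
  (¬k ∨ ¬u) ∧ (h ∧ q) = True
    ¬k ∨ ¬u = True
      ¬k = True
      ¬u = True
    h ∧ q = True
Both conjuncts True, so the formula holds.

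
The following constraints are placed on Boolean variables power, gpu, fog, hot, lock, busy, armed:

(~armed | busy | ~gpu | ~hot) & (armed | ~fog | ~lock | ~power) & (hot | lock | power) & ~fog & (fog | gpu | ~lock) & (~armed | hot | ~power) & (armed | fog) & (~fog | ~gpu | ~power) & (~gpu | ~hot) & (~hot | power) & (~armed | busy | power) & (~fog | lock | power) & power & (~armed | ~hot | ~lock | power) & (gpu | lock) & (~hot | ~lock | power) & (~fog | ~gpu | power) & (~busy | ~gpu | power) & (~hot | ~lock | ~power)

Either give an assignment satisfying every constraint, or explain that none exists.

The formula is unsatisfiable.

Case power = True:
  (~fog) forces fog = False.
  (armed | fog) forces armed = True.
  (~armed | hot | ~power) forces hot = True.
  (~gpu | ~hot) forces gpu = False.
  (fog | gpu | ~lock) forces lock = False.
  Clause (gpu | lock) is falsified — contradiction.
Case power = False:
  Clause (power) is falsified — contradiction.
Both cases fail, so the formula is unsatisfiable.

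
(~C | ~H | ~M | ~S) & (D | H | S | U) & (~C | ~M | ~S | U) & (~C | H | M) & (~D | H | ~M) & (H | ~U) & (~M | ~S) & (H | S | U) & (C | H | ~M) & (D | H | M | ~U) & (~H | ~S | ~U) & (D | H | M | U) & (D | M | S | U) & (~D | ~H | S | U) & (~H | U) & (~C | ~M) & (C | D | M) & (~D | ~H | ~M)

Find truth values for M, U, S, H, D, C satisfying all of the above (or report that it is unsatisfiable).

Set M = False.
Set U = True.
  then (H | ~U) forces H = True.
  then (~H | ~S | ~U) forces S = False.
Set D = True.
Set C = True.
All clauses satisfied.

M = False, U = True, S = False, H = True, D = True, C = True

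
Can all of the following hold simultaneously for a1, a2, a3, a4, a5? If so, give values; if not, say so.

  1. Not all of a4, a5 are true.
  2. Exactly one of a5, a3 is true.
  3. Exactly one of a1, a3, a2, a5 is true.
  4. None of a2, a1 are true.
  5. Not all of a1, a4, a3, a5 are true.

a1=F; a2=F; a3=F; a4=F; a5=T

  (1) {a4, a5}: 1/2 true — not all ✓
  (2) {a5, a3}: 1 true — exactly one ✓
  (3) {a1, a3, a2, a5}: 1 true — exactly one ✓
  (4) {a2, a1}: 0 true — none ✓
  (5) {a1, a4, a3, a5}: 1/4 true — not all ✓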